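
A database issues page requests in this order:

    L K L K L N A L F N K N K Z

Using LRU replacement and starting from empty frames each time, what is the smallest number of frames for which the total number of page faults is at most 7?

4

f=1: 14 faults
f=2: 9 faults
f=3: 8 faults
f=4: 7 faults
f=5: 6 faults
f=6: 6 faults
Smallest f with faults ≤ 7 is 4.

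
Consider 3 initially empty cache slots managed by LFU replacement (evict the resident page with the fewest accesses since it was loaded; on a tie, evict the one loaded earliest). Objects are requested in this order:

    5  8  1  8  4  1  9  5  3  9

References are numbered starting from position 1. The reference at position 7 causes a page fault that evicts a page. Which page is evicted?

pos 1: 5: miss, frames {5}
pos 2: 8: miss, frames {5,8}
pos 3: 1: miss, frames {5,8,1}
pos 4: 8: hit
pos 5: 4: miss, evict 5, frames {8,1,4}
pos 6: 1: hit
pos 7: 9: miss, evict 4, frames {8,1,9}
At position 7, page 4 is evicted.

4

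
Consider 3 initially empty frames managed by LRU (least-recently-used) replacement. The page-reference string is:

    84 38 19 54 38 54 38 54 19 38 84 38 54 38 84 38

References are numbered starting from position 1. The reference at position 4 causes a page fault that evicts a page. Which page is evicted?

84

pos 1: 84 -> fault, frames [84]
pos 2: 38 -> fault, frames [84, 38]
pos 3: 19 -> fault, frames [84, 38, 19]
pos 4: 54 -> fault, evict 84, frames [38, 19, 54]
At position 4, page 84 is evicted.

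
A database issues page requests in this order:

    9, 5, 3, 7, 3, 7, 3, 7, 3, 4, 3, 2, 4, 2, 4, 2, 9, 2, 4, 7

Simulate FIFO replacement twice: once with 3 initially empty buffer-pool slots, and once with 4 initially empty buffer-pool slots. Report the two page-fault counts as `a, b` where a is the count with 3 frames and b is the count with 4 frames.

3 frames: F F F F . . . . . F . F . . . . F . . F → 8 faults.
4 frames: F F F F . . . . . F . F . . . . F . . . → 7 faults.
7 < 8: adding a frame reduced faults, as is typical.

8, 7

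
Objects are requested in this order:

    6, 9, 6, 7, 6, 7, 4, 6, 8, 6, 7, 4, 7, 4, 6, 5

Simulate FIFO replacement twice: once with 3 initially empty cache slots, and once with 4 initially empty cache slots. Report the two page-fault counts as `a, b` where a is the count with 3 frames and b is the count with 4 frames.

10, 7

3 frames: F F . F . . F F F . F F . . F F → 10 faults.
4 frames: F F . F . . F . F F . . . . . F → 7 faults.
7 < 10: adding a frame reduced faults, as is typical.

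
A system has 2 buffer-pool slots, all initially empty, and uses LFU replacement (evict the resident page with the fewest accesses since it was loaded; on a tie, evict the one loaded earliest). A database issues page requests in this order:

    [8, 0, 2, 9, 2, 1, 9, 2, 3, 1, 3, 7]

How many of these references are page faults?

8: fault, frames {8}
0: fault, frames {8,0}
2: fault, evict 8, frames {0,2}
9: fault, evict 0, frames {2,9}
2: hit
1: fault, evict 9, frames {2,1}
9: fault, evict 1, frames {2,9}
2: hit
3: fault, evict 9, frames {2,3}
1: fault, evict 3, frames {2,1}
3: fault, evict 1, frames {2,3}
7: fault, evict 3, frames {2,7}
Page faults: 10.

10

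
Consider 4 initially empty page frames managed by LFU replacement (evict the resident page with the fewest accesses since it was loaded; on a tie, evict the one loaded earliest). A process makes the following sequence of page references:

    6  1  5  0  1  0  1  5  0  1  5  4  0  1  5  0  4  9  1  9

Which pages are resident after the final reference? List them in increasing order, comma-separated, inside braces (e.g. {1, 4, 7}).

{0, 1, 5, 9}

6 -> fault, frames [6]
1 -> fault, frames [6, 1]
5 -> fault, frames [6, 1, 5]
0 -> fault, frames [6, 1, 5, 0]
1 -> hit
0 -> hit
1 -> hit
5 -> hit
0 -> hit
1 -> hit
5 -> hit
4 -> fault, evict 6, frames [1, 5, 0, 4]
0 -> hit
1 -> hit
5 -> hit
0 -> hit
4 -> hit
9 -> fault, evict 4, frames [1, 5, 0, 9]
1 -> hit
9 -> hit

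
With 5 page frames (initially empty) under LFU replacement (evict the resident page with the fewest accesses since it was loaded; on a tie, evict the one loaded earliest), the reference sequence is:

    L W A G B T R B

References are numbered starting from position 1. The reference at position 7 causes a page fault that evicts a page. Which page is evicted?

W

pos 1: L -> fault, frames (L)
pos 2: W -> fault, frames (L W)
pos 3: A -> fault, frames (L W A)
pos 4: G -> fault, frames (L W A G)
pos 5: B -> fault, frames (L W A G B)
pos 6: T -> fault, evict L, frames (W A G B T)
pos 7: R -> fault, evict W, frames (A G B T R)
At position 7, page W is evicted.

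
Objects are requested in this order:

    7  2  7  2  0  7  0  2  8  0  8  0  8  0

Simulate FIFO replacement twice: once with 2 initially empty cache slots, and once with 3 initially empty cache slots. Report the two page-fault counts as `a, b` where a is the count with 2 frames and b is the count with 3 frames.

2 frames: F F . . F F . F F F . . . . → 7 faults.
3 frames: F F . . F . . . F . . . . . → 4 faults.
4 < 7: adding a frame reduced faults, as is typical.

7, 4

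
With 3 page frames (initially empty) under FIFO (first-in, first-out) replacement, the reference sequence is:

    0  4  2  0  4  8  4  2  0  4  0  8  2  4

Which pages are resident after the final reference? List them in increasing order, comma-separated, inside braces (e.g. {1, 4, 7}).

0 → fault, frames [0]
4 → fault, frames [0, 4]
2 → fault, frames [0, 4, 2]
0 → hit
4 → hit
8 → fault, evict 0, frames [4, 2, 8]
4 → hit
2 → hit
0 → fault, evict 4, frames [2, 8, 0]
4 → fault, evict 2, frames [8, 0, 4]
0 → hit
8 → hit
2 → fault, evict 8, frames [0, 4, 2]
4 → hit

{0, 2, 4}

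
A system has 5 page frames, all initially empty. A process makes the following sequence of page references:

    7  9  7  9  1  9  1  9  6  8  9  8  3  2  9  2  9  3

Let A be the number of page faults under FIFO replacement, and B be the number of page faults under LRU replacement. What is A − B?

1

Under FIFO: F F . . F . . . F F . . F F F . . . → 8 faults.
Under LRU: F F . . F . . . F F . . F F . . . . → 7 faults.
A − B = 8 − 7 = 1.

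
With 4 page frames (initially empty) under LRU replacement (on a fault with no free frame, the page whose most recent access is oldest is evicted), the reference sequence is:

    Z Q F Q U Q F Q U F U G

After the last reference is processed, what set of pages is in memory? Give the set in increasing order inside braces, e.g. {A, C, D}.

{F, G, Q, U}

Z: miss, frames {Z}
Q: miss, frames {Z,Q}
F: miss, frames {Z,Q,F}
Q: hit
U: miss, frames {Z,F,Q,U}
Q: hit
F: hit
Q: hit
U: hit
F: hit
U: hit
G: miss, evict Z, frames {Q,F,U,G}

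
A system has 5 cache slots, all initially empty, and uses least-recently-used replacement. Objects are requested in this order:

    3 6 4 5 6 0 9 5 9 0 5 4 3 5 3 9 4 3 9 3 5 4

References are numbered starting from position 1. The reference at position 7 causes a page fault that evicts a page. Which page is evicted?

3

pos 1: 3: fault, frames {3}
pos 2: 6: fault, frames {3,6}
pos 3: 4: fault, frames {3,6,4}
pos 4: 5: fault, frames {3,6,4,5}
pos 5: 6: hit
pos 6: 0: fault, frames {3,4,5,6,0}
pos 7: 9: fault, evict 3, frames {4,5,6,0,9}
At position 7, page 3 is evicted.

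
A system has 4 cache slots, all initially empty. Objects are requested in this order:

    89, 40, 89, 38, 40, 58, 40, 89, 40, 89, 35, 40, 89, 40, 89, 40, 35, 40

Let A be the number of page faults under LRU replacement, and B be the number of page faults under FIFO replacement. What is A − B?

-2

Under LRU: F F . F . F . . . . F . . . . . . . → 5 faults.
Under FIFO: F F . F . F . . . . F . F F . . . . → 7 faults.
A − B = 5 − 7 = -2.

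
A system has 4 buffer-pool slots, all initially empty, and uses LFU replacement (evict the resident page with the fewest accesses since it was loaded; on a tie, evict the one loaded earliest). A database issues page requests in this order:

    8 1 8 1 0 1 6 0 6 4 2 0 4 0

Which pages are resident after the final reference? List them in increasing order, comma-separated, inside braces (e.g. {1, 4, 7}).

{0, 1, 4, 6}

8 -> miss, frames [8]
1 -> miss, frames [8, 1]
8 -> hit
1 -> hit
0 -> miss, frames [8, 1, 0]
1 -> hit
6 -> miss, frames [8, 1, 0, 6]
0 -> hit
6 -> hit
4 -> miss, evict 8, frames [1, 0, 6, 4]
2 -> miss, evict 4, frames [1, 0, 6, 2]
0 -> hit
4 -> miss, evict 2, frames [1, 0, 6, 4]
0 -> hit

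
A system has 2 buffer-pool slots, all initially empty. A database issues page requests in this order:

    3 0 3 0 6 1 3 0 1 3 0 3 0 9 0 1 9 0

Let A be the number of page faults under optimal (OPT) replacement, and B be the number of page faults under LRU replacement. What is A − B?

Under OPT: F F . . F F . F . F . . . F . F . F → 9 faults.
Under LRU: F F . . F F F F F F F . . F . F F F → 13 faults.
A − B = 9 − 13 = -4.

-4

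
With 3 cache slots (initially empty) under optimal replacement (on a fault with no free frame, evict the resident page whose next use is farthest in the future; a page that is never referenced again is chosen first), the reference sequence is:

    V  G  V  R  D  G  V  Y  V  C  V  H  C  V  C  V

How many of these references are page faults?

7

V -> miss, frames {V}
G -> miss, frames {V,G}
V -> hit
R -> miss, frames {V,G,R}
D -> miss, evict R, frames {V,G,D}
G -> hit
V -> hit
Y -> miss, evict D, frames {V,G,Y}
V -> hit
C -> miss, evict Y, frames {V,G,C}
V -> hit
H -> miss, evict G, frames {V,C,H}
C -> hit
V -> hit
C -> hit
V -> hit
Page faults: 7.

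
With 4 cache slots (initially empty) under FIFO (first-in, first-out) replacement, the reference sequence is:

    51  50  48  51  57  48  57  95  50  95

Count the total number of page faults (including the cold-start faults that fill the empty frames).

5

51 → fault, frames {51}
50 → fault, frames {51,50}
48 → fault, frames {51,50,48}
51 → hit
57 → fault, frames {51,50,48,57}
48 → hit
57 → hit
95 → fault, evict 51, frames {50,48,57,95}
50 → hit
95 → hit
Page faults: 5.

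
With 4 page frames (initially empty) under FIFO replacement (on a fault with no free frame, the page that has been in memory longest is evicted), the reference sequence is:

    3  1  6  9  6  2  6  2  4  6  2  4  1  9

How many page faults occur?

3 → miss, frames (3)
1 → miss, frames (3 1)
6 → miss, frames (3 1 6)
9 → miss, frames (3 1 6 9)
6 → hit
2 → miss, evict 3, frames (1 6 9 2)
6 → hit
2 → hit
4 → miss, evict 1, frames (6 9 2 4)
6 → hit
2 → hit
4 → hit
1 → miss, evict 6, frames (9 2 4 1)
9 → hit
Page faults: 7.

7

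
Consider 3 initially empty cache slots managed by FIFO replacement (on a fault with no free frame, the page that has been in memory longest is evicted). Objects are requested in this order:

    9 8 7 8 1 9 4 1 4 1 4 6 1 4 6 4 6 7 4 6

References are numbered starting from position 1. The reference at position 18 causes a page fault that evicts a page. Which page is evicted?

4

pos 1: 9 → fault, frames (9)
pos 2: 8 → fault, frames (9 8)
pos 3: 7 → fault, frames (9 8 7)
pos 4: 8 → hit
pos 5: 1 → fault, evict 9, frames (8 7 1)
pos 6: 9 → fault, evict 8, frames (7 1 9)
pos 7: 4 → fault, evict 7, frames (1 9 4)
pos 8: 1 → hit
pos 9: 4 → hit
pos 10: 1 → hit
pos 11: 4 → hit
pos 12: 6 → fault, evict 1, frames (9 4 6)
pos 13: 1 → fault, evict 9, frames (4 6 1)
pos 14: 4 → hit
pos 15: 6 → hit
pos 16: 4 → hit
pos 17: 6 → hit
pos 18: 7 → fault, evict 4, frames (6 1 7)
At position 18, page 4 is evicted.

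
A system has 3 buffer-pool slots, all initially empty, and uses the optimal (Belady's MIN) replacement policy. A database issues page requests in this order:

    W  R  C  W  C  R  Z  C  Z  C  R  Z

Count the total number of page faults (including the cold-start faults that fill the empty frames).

4

W: fault, frames {W}
R: fault, frames {W,R}
C: fault, frames {W,R,C}
W: hit
C: hit
R: hit
Z: fault, evict W, frames {R,C,Z}
C: hit
Z: hit
C: hit
R: hit
Z: hit
Page faults: 4.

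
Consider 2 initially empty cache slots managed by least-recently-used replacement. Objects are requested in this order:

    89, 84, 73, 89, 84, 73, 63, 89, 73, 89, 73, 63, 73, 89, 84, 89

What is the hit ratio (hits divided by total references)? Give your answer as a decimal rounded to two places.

89 → fault, frames {89}
84 → fault, frames {89,84}
73 → fault, evict 89, frames {84,73}
89 → fault, evict 84, frames {73,89}
84 → fault, evict 73, frames {89,84}
73 → fault, evict 89, frames {84,73}
63 → fault, evict 84, frames {73,63}
89 → fault, evict 73, frames {63,89}
73 → fault, evict 63, frames {89,73}
89 → hit
73 → hit
63 → fault, evict 89, frames {73,63}
73 → hit
89 → fault, evict 63, frames {73,89}
84 → fault, evict 73, frames {89,84}
89 → hit
Hits: 4 of 16 references → 4/16 = 0.2500.

0.25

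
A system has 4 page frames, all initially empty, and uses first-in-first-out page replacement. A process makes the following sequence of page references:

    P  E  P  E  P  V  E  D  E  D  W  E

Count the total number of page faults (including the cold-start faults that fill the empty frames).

5

P: miss, frames [P]
E: miss, frames [P, E]
P: hit
E: hit
P: hit
V: miss, frames [P, E, V]
E: hit
D: miss, frames [P, E, V, D]
E: hit
D: hit
W: miss, evict P, frames [E, V, D, W]
E: hit
Page faults: 5.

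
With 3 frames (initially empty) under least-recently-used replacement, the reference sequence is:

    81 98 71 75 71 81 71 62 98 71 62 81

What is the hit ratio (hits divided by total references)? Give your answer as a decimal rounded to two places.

81 → miss, frames (81)
98 → miss, frames (81 98)
71 → miss, frames (81 98 71)
75 → miss, evict 81, frames (98 71 75)
71 → hit
81 → miss, evict 98, frames (75 71 81)
71 → hit
62 → miss, evict 75, frames (81 71 62)
98 → miss, evict 81, frames (71 62 98)
71 → hit
62 → hit
81 → miss, evict 98, frames (71 62 81)
Hits: 4 of 12 references → 4/12 = 0.3333.

0.33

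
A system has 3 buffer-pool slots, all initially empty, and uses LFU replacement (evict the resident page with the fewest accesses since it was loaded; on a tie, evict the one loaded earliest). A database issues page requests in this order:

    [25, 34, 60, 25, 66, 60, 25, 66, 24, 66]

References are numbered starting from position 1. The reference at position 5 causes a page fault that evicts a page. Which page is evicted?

pos 1: 25 → miss, frames {25}
pos 2: 34 → miss, frames {25,34}
pos 3: 60 → miss, frames {25,34,60}
pos 4: 25 → hit
pos 5: 66 → miss, evict 34, frames {25,60,66}
At position 5, page 34 is evicted.

34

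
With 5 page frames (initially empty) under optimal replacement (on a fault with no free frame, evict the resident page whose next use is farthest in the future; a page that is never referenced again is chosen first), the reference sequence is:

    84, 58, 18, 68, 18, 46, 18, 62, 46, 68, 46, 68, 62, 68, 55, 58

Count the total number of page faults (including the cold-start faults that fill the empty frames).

7

84: miss, frames {84}
58: miss, frames {84,58}
18: miss, frames {84,58,18}
68: miss, frames {84,58,18,68}
18: hit
46: miss, frames {84,58,18,68,46}
18: hit
62: miss, evict 18, frames {84,58,68,46,62}
46: hit
68: hit
46: hit
68: hit
62: hit
68: hit
55: miss, evict 62, frames {84,58,68,46,55}
58: hit
Page faults: 7.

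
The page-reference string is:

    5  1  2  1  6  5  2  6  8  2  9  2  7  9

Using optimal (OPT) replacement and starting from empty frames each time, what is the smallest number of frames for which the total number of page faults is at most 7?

3

f=1: 14 faults
f=2: 9 faults
f=3: 7 faults
f=4: 7 faults
f=5: 7 faults
f=6: 7 faults
f=7: 7 faults
Smallest f with faults ≤ 7 is 3.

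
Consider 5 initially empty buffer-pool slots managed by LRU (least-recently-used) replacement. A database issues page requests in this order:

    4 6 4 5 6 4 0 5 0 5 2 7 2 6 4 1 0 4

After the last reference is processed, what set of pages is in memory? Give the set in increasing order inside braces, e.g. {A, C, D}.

{0, 1, 2, 4, 6}

4 → fault, frames (4)
6 → fault, frames (4 6)
4 → hit
5 → fault, frames (6 4 5)
6 → hit
4 → hit
0 → fault, frames (5 6 4 0)
5 → hit
0 → hit
5 → hit
2 → fault, frames (6 4 0 5 2)
7 → fault, evict 6, frames (4 0 5 2 7)
2 → hit
6 → fault, evict 4, frames (0 5 7 2 6)
4 → fault, evict 0, frames (5 7 2 6 4)
1 → fault, evict 5, frames (7 2 6 4 1)
0 → fault, evict 7, frames (2 6 4 1 0)
4 → hit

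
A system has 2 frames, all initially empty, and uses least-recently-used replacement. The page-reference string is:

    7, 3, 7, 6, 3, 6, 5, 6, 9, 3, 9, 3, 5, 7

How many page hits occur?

5

7: fault, frames (7)
3: fault, frames (7 3)
7: hit
6: fault, evict 3, frames (7 6)
3: fault, evict 7, frames (6 3)
6: hit
5: fault, evict 3, frames (6 5)
6: hit
9: fault, evict 5, frames (6 9)
3: fault, evict 6, frames (9 3)
9: hit
3: hit
5: fault, evict 9, frames (3 5)
7: fault, evict 3, frames (5 7)
Hits: 5.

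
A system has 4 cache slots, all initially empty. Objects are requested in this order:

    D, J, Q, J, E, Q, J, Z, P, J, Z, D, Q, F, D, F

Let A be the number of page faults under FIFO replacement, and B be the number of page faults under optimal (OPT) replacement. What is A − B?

2

Under FIFO: F F F . F . . F F F . F F F . . → 10 faults.
Under OPT: F F F . F . . F F . . . F F . . → 8 faults.
A − B = 10 − 8 = 2.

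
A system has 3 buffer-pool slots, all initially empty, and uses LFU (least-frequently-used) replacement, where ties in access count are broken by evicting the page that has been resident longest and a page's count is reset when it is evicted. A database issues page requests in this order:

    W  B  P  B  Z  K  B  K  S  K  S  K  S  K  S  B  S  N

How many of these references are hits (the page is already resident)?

11

W -> fault, frames {W}
B -> fault, frames {W,B}
P -> fault, frames {W,B,P}
B -> hit
Z -> fault, evict W, frames {B,P,Z}
K -> fault, evict P, frames {B,Z,K}
B -> hit
K -> hit
S -> fault, evict Z, frames {B,K,S}
K -> hit
S -> hit
K -> hit
S -> hit
K -> hit
S -> hit
B -> hit
S -> hit
N -> fault, evict B, frames {K,S,N}
Hits: 11.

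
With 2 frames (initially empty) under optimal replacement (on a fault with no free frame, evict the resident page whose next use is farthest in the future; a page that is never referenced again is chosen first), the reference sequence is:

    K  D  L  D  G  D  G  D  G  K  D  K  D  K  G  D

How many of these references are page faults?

K → fault, frames [K]
D → fault, frames [K, D]
L → fault, evict K, frames [D, L]
D → hit
G → fault, evict L, frames [D, G]
D → hit
G → hit
D → hit
G → hit
K → fault, evict G, frames [D, K]
D → hit
K → hit
D → hit
K → hit
G → fault, evict K, frames [D, G]
D → hit
Page faults: 6.

6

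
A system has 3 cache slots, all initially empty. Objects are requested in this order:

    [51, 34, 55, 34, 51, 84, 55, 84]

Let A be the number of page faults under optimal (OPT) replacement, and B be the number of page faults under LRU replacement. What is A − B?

Under OPT: F F F . . F . . → 4 faults.
Under LRU: F F F . . F F . → 5 faults.
A − B = 4 − 5 = -1.

-1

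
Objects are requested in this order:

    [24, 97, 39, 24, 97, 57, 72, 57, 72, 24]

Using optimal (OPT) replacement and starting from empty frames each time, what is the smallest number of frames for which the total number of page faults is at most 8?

f=1: 10 faults
f=2: 7 faults
f=3: 5 faults
f=4: 5 faults
f=5: 5 faults
Smallest f with faults ≤ 8 is 2.

2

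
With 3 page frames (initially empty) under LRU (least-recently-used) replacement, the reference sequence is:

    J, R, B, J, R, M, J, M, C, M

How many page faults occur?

5

J → miss, frames {J}
R → miss, frames {J,R}
B → miss, frames {J,R,B}
J → hit
R → hit
M → miss, evict B, frames {J,R,M}
J → hit
M → hit
C → miss, evict R, frames {J,M,C}
M → hit
Page faults: 5.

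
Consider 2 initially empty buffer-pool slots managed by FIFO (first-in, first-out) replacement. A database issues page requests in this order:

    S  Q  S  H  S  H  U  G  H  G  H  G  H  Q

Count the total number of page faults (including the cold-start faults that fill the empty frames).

S -> fault, frames {S}
Q -> fault, frames {S,Q}
S -> hit
H -> fault, evict S, frames {Q,H}
S -> fault, evict Q, frames {H,S}
H -> hit
U -> fault, evict H, frames {S,U}
G -> fault, evict S, frames {U,G}
H -> fault, evict U, frames {G,H}
G -> hit
H -> hit
G -> hit
H -> hit
Q -> fault, evict G, frames {H,Q}
Page faults: 8.

8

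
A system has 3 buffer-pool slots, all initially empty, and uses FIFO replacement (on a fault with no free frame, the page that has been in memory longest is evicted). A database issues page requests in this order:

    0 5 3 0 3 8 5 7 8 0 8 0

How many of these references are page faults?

6

0 → fault, frames {0}
5 → fault, frames {0,5}
3 → fault, frames {0,5,3}
0 → hit
3 → hit
8 → fault, evict 0, frames {5,3,8}
5 → hit
7 → fault, evict 5, frames {3,8,7}
8 → hit
0 → fault, evict 3, frames {8,7,0}
8 → hit
0 → hit
Page faults: 6.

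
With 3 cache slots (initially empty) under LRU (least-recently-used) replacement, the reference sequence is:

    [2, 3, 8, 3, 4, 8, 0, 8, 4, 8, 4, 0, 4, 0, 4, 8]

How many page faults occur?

5

2 → miss, frames (2)
3 → miss, frames (2 3)
8 → miss, frames (2 3 8)
3 → hit
4 → miss, evict 2, frames (8 3 4)
8 → hit
0 → miss, evict 3, frames (4 8 0)
8 → hit
4 → hit
8 → hit
4 → hit
0 → hit
4 → hit
0 → hit
4 → hit
8 → hit
Page faults: 5.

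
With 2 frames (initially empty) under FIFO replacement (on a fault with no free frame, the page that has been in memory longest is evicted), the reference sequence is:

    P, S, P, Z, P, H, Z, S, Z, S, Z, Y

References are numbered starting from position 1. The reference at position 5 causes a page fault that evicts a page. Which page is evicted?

S

pos 1: P -> fault, frames (P)
pos 2: S -> fault, frames (P S)
pos 3: P -> hit
pos 4: Z -> fault, evict P, frames (S Z)
pos 5: P -> fault, evict S, frames (Z P)
At position 5, page S is evicted.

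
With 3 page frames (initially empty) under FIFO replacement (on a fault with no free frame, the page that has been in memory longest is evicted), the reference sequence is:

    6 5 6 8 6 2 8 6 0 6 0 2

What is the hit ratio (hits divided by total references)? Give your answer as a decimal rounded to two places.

0.50

6 -> fault, frames {6}
5 -> fault, frames {6,5}
6 -> hit
8 -> fault, frames {6,5,8}
6 -> hit
2 -> fault, evict 6, frames {5,8,2}
8 -> hit
6 -> fault, evict 5, frames {8,2,6}
0 -> fault, evict 8, frames {2,6,0}
6 -> hit
0 -> hit
2 -> hit
Hits: 6 of 12 references → 6/12 = 0.5000.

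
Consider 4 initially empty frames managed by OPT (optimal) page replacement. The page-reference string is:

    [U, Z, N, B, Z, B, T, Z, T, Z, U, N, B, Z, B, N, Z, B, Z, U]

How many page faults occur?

U → fault, frames [U]
Z → fault, frames [U, Z]
N → fault, frames [U, Z, N]
B → fault, frames [U, Z, N, B]
Z → hit
B → hit
T → fault, evict B, frames [U, Z, N, T]
Z → hit
T → hit
Z → hit
U → hit
N → hit
B → fault, evict T, frames [U, Z, N, B]
Z → hit
B → hit
N → hit
Z → hit
B → hit
Z → hit
U → hit
Page faults: 6.

6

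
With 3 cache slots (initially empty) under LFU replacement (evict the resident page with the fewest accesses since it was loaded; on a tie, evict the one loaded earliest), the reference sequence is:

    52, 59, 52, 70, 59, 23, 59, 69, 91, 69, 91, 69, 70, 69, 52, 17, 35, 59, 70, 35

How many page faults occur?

52 → miss, frames (52)
59 → miss, frames (52 59)
52 → hit
70 → miss, frames (52 59 70)
59 → hit
23 → miss, evict 70, frames (52 59 23)
59 → hit
69 → miss, evict 23, frames (52 59 69)
91 → miss, evict 69, frames (52 59 91)
69 → miss, evict 91, frames (52 59 69)
91 → miss, evict 69, frames (52 59 91)
69 → miss, evict 91, frames (52 59 69)
70 → miss, evict 69, frames (52 59 70)
69 → miss, evict 70, frames (52 59 69)
52 → hit
17 → miss, evict 69, frames (52 59 17)
35 → miss, evict 17, frames (52 59 35)
59 → hit
70 → miss, evict 35, frames (52 59 70)
35 → miss, evict 70, frames (52 59 35)
Page faults: 15.

15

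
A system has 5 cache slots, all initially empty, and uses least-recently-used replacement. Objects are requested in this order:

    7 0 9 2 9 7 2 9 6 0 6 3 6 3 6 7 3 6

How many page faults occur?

7

7: miss, frames {7}
0: miss, frames {7,0}
9: miss, frames {7,0,9}
2: miss, frames {7,0,9,2}
9: hit
7: hit
2: hit
9: hit
6: miss, frames {0,7,2,9,6}
0: hit
6: hit
3: miss, evict 7, frames {2,9,0,6,3}
6: hit
3: hit
6: hit
7: miss, evict 2, frames {9,0,3,6,7}
3: hit
6: hit
Page faults: 7.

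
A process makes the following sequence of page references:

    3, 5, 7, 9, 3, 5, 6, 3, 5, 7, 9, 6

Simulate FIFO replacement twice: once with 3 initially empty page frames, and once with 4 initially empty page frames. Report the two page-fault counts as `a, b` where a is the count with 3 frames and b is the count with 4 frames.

3 frames: F F F F F F F . . F F . → 9 faults.
4 frames: F F F F . . F F F F F F → 10 faults.
10 > 9: adding a frame increased faults — Belady's anomaly.

9, 10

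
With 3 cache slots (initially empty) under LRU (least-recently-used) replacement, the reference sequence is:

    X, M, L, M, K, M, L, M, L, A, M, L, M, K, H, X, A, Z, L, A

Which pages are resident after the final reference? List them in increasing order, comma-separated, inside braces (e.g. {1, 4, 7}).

{A, L, Z}

X: fault, frames [X]
M: fault, frames [X, M]
L: fault, frames [X, M, L]
M: hit
K: fault, evict X, frames [L, M, K]
M: hit
L: hit
M: hit
L: hit
A: fault, evict K, frames [M, L, A]
M: hit
L: hit
M: hit
K: fault, evict A, frames [L, M, K]
H: fault, evict L, frames [M, K, H]
X: fault, evict M, frames [K, H, X]
A: fault, evict K, frames [H, X, A]
Z: fault, evict H, frames [X, A, Z]
L: fault, evict X, frames [A, Z, L]
A: hit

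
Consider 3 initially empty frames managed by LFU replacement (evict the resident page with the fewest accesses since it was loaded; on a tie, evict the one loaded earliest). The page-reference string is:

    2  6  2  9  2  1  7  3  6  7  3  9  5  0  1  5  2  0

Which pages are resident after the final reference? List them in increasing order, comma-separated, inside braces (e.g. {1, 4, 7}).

{0, 2, 5}

2: fault, frames {2}
6: fault, frames {2,6}
2: hit
9: fault, frames {2,6,9}
2: hit
1: fault, evict 6, frames {2,9,1}
7: fault, evict 9, frames {2,1,7}
3: fault, evict 1, frames {2,7,3}
6: fault, evict 7, frames {2,3,6}
7: fault, evict 3, frames {2,6,7}
3: fault, evict 6, frames {2,7,3}
9: fault, evict 7, frames {2,3,9}
5: fault, evict 3, frames {2,9,5}
0: fault, evict 9, frames {2,5,0}
1: fault, evict 5, frames {2,0,1}
5: fault, evict 0, frames {2,1,5}
2: hit
0: fault, evict 1, frames {2,5,0}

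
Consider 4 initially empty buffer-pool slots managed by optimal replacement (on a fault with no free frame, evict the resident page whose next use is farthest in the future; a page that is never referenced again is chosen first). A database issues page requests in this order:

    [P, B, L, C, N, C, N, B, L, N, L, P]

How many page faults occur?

P → miss, frames {P}
B → miss, frames {P,B}
L → miss, frames {P,B,L}
C → miss, frames {P,B,L,C}
N → miss, evict P, frames {B,L,C,N}
C → hit
N → hit
B → hit
L → hit
N → hit
L → hit
P → miss, evict N, frames {B,L,C,P}
Page faults: 6.

6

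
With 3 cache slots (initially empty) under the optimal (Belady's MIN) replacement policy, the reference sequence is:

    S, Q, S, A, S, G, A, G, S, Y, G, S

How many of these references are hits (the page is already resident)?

S → fault, frames [S]
Q → fault, frames [S, Q]
S → hit
A → fault, frames [S, Q, A]
S → hit
G → fault, evict Q, frames [S, A, G]
A → hit
G → hit
S → hit
Y → fault, evict A, frames [S, G, Y]
G → hit
S → hit
Hits: 7.

7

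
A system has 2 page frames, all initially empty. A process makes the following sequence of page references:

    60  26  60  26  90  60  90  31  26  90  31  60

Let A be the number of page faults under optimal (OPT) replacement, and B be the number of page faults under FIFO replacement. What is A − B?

Under OPT: F F . . F . . F F . F F → 7 faults.
Under FIFO: F F . . F F . F F F F F → 9 faults.
A − B = 7 − 9 = -2.

-2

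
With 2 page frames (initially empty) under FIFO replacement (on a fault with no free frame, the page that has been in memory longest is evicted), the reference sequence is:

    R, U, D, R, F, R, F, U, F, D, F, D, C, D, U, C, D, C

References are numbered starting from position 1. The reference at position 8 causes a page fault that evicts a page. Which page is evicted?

pos 1: R → fault, frames [R]
pos 2: U → fault, frames [R, U]
pos 3: D → fault, evict R, frames [U, D]
pos 4: R → fault, evict U, frames [D, R]
pos 5: F → fault, evict D, frames [R, F]
pos 6: R → hit
pos 7: F → hit
pos 8: U → fault, evict R, frames [F, U]
At position 8, page R is evicted.

R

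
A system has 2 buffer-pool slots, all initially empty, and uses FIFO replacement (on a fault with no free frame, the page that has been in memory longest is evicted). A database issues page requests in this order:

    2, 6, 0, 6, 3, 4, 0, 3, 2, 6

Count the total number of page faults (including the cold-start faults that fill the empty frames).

9

2 -> miss, frames (2)
6 -> miss, frames (2 6)
0 -> miss, evict 2, frames (6 0)
6 -> hit
3 -> miss, evict 6, frames (0 3)
4 -> miss, evict 0, frames (3 4)
0 -> miss, evict 3, frames (4 0)
3 -> miss, evict 4, frames (0 3)
2 -> miss, evict 0, frames (3 2)
6 -> miss, evict 3, frames (2 6)
Page faults: 9.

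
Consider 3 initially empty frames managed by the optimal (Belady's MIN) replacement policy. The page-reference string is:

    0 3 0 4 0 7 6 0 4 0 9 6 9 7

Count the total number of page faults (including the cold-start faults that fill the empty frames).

7

0 -> miss, frames (0)
3 -> miss, frames (0 3)
0 -> hit
4 -> miss, frames (0 3 4)
0 -> hit
7 -> miss, evict 3, frames (0 4 7)
6 -> miss, evict 7, frames (0 4 6)
0 -> hit
4 -> hit
0 -> hit
9 -> miss, evict 4, frames (0 6 9)
6 -> hit
9 -> hit
7 -> miss, evict 9, frames (0 6 7)
Page faults: 7.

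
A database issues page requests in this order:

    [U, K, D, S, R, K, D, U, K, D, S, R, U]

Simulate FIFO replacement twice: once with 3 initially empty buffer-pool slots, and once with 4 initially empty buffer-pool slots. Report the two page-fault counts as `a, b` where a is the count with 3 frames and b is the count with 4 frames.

10, 11

3 frames: F F F F F F F F . . F F . → 10 faults.
4 frames: F F F F F . . F F F F F F → 11 faults.
11 > 10: adding a frame increased faults — Belady's anomaly.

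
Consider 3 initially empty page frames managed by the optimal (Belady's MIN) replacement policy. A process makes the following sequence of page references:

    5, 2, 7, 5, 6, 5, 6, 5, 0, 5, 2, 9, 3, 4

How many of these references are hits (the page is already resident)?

6

5 → miss, frames {5}
2 → miss, frames {5,2}
7 → miss, frames {5,2,7}
5 → hit
6 → miss, evict 7, frames {5,2,6}
5 → hit
6 → hit
5 → hit
0 → miss, evict 6, frames {5,2,0}
5 → hit
2 → hit
9 → miss, evict 0, frames {5,2,9}
3 → miss, evict 9, frames {5,2,3}
4 → miss, evict 3, frames {5,2,4}
Hits: 6.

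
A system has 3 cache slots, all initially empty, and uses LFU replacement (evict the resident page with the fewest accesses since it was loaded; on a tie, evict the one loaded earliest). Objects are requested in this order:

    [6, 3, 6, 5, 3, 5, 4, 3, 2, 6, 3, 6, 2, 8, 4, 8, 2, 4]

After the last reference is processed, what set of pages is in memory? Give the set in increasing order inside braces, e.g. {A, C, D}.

6 -> miss, frames [6]
3 -> miss, frames [6, 3]
6 -> hit
5 -> miss, frames [6, 3, 5]
3 -> hit
5 -> hit
4 -> miss, evict 6, frames [3, 5, 4]
3 -> hit
2 -> miss, evict 4, frames [3, 5, 2]
6 -> miss, evict 2, frames [3, 5, 6]
3 -> hit
6 -> hit
2 -> miss, evict 5, frames [3, 6, 2]
8 -> miss, evict 2, frames [3, 6, 8]
4 -> miss, evict 8, frames [3, 6, 4]
8 -> miss, evict 4, frames [3, 6, 8]
2 -> miss, evict 8, frames [3, 6, 2]
4 -> miss, evict 2, frames [3, 6, 4]

{3, 4, 6}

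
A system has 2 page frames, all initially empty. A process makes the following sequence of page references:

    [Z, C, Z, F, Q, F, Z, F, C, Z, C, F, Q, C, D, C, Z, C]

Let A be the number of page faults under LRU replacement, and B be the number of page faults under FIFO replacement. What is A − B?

Under LRU: F F . F F . F . F F . F F F F . F . → 12 faults.
Under FIFO: F F . F F . F F F F . F F F F . F F → 14 faults.
A − B = 12 − 14 = -2.

-2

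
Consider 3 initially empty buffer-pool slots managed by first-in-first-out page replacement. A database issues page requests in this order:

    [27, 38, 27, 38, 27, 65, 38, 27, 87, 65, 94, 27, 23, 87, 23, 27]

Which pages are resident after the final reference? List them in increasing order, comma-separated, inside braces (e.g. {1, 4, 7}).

{23, 27, 87}

27 -> miss, frames {27}
38 -> miss, frames {27,38}
27 -> hit
38 -> hit
27 -> hit
65 -> miss, frames {27,38,65}
38 -> hit
27 -> hit
87 -> miss, evict 27, frames {38,65,87}
65 -> hit
94 -> miss, evict 38, frames {65,87,94}
27 -> miss, evict 65, frames {87,94,27}
23 -> miss, evict 87, frames {94,27,23}
87 -> miss, evict 94, frames {27,23,87}
23 -> hit
27 -> hit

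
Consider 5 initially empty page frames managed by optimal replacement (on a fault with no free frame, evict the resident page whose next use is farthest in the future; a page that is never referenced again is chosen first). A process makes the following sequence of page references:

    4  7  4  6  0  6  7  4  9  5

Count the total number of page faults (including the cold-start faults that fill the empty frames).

4 → miss, frames [4]
7 → miss, frames [4, 7]
4 → hit
6 → miss, frames [4, 7, 6]
0 → miss, frames [4, 7, 6, 0]
6 → hit
7 → hit
4 → hit
9 → miss, frames [4, 7, 6, 0, 9]
5 → miss, evict 9, frames [4, 7, 6, 0, 5]
Page faults: 6.

6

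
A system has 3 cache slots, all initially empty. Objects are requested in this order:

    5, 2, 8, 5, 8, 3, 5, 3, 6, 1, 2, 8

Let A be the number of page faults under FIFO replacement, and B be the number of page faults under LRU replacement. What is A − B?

Under FIFO: F F F . . F F . F F F F → 9 faults.
Under LRU: F F F . . F . . F F F F → 8 faults.
A − B = 9 − 8 = 1.

1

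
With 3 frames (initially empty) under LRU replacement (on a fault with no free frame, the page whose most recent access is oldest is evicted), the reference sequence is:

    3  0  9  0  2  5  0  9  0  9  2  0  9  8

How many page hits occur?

6

3 → miss, frames [3]
0 → miss, frames [3, 0]
9 → miss, frames [3, 0, 9]
0 → hit
2 → miss, evict 3, frames [9, 0, 2]
5 → miss, evict 9, frames [0, 2, 5]
0 → hit
9 → miss, evict 2, frames [5, 0, 9]
0 → hit
9 → hit
2 → miss, evict 5, frames [0, 9, 2]
0 → hit
9 → hit
8 → miss, evict 2, frames [0, 9, 8]
Hits: 6.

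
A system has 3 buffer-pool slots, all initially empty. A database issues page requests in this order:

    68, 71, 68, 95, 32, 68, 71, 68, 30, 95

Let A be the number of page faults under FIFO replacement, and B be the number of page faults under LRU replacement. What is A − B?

1

Under FIFO: F F . F F F F . F F → 8 faults.
Under LRU: F F . F F . F . F F → 7 faults.
A − B = 8 − 7 = 1.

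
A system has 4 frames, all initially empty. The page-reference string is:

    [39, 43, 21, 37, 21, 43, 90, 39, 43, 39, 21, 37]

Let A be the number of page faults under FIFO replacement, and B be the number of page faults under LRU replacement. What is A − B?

Under FIFO: F F F F . . F F F . F F → 9 faults.
Under LRU: F F F F . . F F . . . F → 7 faults.
A − B = 9 − 7 = 2.

2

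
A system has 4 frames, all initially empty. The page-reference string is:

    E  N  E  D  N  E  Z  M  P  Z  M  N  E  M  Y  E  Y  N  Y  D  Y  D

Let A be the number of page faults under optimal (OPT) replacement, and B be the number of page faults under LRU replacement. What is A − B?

Under OPT: F F . F . . F F F . . . F . F . . . . F . . → 9 faults.
Under LRU: F F . F . . F F F . . F F . F . . . . F . . → 10 faults.
A − B = 9 − 10 = -1.

-1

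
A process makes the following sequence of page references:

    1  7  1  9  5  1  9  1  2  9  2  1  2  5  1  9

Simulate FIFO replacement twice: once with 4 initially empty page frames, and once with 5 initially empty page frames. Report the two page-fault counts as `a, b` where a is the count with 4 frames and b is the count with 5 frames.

4 frames: F F . F F . . . F . . F . . . . → 6 faults.
5 frames: F F . F F . . . F . . . . . . . → 5 faults.
5 < 6: adding a frame reduced faults, as is typical.

6, 5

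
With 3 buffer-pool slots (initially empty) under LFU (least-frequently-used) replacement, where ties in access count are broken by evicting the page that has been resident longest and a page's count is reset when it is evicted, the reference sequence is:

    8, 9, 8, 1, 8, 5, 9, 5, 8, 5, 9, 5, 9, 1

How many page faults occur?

6

8: fault, frames {8}
9: fault, frames {8,9}
8: hit
1: fault, frames {8,9,1}
8: hit
5: fault, evict 9, frames {8,1,5}
9: fault, evict 1, frames {8,5,9}
5: hit
8: hit
5: hit
9: hit
5: hit
9: hit
1: fault, evict 9, frames {8,5,1}
Page faults: 6.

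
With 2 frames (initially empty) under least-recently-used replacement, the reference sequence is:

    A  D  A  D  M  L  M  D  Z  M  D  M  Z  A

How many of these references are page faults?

A -> miss, frames {A}
D -> miss, frames {A,D}
A -> hit
D -> hit
M -> miss, evict A, frames {D,M}
L -> miss, evict D, frames {M,L}
M -> hit
D -> miss, evict L, frames {M,D}
Z -> miss, evict M, frames {D,Z}
M -> miss, evict D, frames {Z,M}
D -> miss, evict Z, frames {M,D}
M -> hit
Z -> miss, evict D, frames {M,Z}
A -> miss, evict M, frames {Z,A}
Page faults: 10.

10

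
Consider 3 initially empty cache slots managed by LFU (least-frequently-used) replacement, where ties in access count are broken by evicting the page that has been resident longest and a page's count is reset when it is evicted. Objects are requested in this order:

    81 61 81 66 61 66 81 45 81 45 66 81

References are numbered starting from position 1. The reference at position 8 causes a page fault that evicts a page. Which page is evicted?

pos 1: 81 → miss, frames {81}
pos 2: 61 → miss, frames {81,61}
pos 3: 81 → hit
pos 4: 66 → miss, frames {81,61,66}
pos 5: 61 → hit
pos 6: 66 → hit
pos 7: 81 → hit
pos 8: 45 → miss, evict 61, frames {81,66,45}
At position 8, page 61 is evicted.

61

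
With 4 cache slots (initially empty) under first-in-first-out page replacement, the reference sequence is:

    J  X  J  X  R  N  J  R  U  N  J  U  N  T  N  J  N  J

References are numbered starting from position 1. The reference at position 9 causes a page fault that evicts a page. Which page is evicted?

pos 1: J: fault, frames {J}
pos 2: X: fault, frames {J,X}
pos 3: J: hit
pos 4: X: hit
pos 5: R: fault, frames {J,X,R}
pos 6: N: fault, frames {J,X,R,N}
pos 7: J: hit
pos 8: R: hit
pos 9: U: fault, evict J, frames {X,R,N,U}
At position 9, page J is evicted.

J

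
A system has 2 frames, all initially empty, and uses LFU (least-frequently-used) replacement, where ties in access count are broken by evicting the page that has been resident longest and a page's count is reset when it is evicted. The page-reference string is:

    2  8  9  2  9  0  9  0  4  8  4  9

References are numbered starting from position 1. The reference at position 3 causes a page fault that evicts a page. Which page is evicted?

pos 1: 2 → miss, frames {2}
pos 2: 8 → miss, frames {2,8}
pos 3: 9 → miss, evict 2, frames {8,9}
At position 3, page 2 is evicted.

2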